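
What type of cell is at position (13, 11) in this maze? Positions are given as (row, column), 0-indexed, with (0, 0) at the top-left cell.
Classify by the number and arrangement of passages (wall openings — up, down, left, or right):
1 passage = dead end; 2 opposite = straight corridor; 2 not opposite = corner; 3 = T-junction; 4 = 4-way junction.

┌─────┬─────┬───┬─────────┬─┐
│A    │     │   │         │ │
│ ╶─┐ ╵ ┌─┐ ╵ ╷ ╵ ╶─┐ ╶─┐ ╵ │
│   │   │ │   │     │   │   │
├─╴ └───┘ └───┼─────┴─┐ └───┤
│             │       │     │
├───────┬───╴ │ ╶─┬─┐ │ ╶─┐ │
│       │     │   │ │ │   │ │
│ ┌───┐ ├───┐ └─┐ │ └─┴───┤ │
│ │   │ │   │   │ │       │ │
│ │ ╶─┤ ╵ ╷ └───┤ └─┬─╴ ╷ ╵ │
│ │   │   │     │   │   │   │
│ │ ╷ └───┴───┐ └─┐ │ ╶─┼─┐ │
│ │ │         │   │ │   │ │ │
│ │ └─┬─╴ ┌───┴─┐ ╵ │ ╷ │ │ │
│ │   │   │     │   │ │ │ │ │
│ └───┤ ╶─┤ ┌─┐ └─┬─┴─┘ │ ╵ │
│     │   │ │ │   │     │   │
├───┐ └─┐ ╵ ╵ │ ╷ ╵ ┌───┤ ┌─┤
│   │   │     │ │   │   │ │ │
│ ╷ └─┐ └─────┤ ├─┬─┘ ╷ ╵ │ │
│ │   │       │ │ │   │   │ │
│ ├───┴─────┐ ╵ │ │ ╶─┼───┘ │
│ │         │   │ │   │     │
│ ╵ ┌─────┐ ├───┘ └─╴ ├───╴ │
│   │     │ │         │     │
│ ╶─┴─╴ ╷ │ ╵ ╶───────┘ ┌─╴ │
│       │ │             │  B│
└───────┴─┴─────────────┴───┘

Checking cell at (13, 11):
Number of passages: 2
Cell type: corner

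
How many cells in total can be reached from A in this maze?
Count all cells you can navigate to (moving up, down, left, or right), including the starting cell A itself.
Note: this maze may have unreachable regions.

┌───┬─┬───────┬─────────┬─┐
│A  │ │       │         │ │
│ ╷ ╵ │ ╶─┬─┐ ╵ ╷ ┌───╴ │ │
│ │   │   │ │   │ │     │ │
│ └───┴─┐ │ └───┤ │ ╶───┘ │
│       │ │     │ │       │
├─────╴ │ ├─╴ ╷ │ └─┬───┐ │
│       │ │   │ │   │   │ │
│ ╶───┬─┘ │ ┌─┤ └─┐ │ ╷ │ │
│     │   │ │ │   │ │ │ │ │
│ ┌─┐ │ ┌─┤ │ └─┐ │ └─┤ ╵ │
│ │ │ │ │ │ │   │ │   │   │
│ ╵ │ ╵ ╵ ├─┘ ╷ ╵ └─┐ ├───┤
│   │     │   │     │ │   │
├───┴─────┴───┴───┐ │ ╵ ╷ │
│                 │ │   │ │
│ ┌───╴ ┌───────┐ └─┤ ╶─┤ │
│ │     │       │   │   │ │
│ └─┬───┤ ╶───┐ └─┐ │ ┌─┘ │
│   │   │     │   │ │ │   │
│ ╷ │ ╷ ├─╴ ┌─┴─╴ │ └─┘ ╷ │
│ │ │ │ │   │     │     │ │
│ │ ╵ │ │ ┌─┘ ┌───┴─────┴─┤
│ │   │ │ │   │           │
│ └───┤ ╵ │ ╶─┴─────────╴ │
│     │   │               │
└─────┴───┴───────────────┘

Using BFS/flood-fill to find all reachable cells from A:
Maze size: 13 × 13 = 169 total cells
21 cell(s) are walled off and cannot be reached from A.
Reachable cells: 148

Reachable region (· marks reachable cells):

┌───┬─┬───────┬─────────┬─┐
│A ·│·│· · · ·│· · · · ·│·│
│ ╷ ╵ │ ╶─┬─┐ ╵ ╷ ┌───╴ │ │
│·│· ·│· ·│ │· ·│·│· · ·│·│
│ └───┴─┐ │ └───┤ │ ╶───┘ │
│· · · ·│·│     │·│· · · ·│
├─────╴ │ ├─╴ ╷ │ └─┬───┐ │
│· · · ·│·│   │ │· ·│· ·│·│
│ ╶───┬─┘ │ ┌─┤ └─┐ │ ╷ │ │
│· · ·│· ·│ │ │   │·│·│·│·│
│ ┌─┐ │ ┌─┤ │ └─┐ │ └─┤ ╵ │
│·│·│·│·│·│ │   │ │· ·│· ·│
│ ╵ │ ╵ ╵ ├─┘ ╷ ╵ └─┐ ├───┤
│· ·│· · ·│   │     │·│· ·│
├───┴─────┴───┴───┐ │ ╵ ╷ │
│· · · · · · · · ·│ │· ·│·│
│ ┌───╴ ┌───────┐ └─┤ ╶─┤ │
│·│· · ·│· · · ·│· ·│· ·│·│
│ └─┬───┤ ╶───┐ └─┐ │ ┌─┘ │
│· ·│· ·│· · ·│· ·│·│·│· ·│
│ ╷ │ ╷ ├─╴ ┌─┴─╴ │ └─┘ ╷ │
│·│·│·│·│· ·│· · ·│· · ·│·│
│ │ ╵ │ │ ┌─┘ ┌───┴─────┴─┤
│·│· ·│·│·│· ·│· · · · · ·│
│ └───┤ ╵ │ ╶─┴─────────╴ │
│· · ·│· ·│· · · · · · · ·│
└─────┴───┴───────────────┘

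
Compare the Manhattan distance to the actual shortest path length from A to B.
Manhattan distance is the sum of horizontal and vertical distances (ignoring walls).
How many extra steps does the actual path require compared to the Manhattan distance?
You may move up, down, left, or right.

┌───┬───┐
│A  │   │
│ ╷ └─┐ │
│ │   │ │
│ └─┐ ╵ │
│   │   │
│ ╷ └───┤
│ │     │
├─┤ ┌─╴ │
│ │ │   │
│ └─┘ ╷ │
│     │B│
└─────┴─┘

Manhattan distance: |5 - 0| + |3 - 0| = 8
Actual path length: 8
Extra steps: 8 - 8 = 0

Solution:

┌───┬───┐
│A  │   │
│ ╷ └─┐ │
│↓│   │ │
│ └─┐ ╵ │
│↳ ↓│   │
│ ╷ └───┤
│ │↳ → ↓│
├─┤ ┌─╴ │
│ │ │  ↓│
│ └─┘ ╷ │
│     │B│
└─────┴─┘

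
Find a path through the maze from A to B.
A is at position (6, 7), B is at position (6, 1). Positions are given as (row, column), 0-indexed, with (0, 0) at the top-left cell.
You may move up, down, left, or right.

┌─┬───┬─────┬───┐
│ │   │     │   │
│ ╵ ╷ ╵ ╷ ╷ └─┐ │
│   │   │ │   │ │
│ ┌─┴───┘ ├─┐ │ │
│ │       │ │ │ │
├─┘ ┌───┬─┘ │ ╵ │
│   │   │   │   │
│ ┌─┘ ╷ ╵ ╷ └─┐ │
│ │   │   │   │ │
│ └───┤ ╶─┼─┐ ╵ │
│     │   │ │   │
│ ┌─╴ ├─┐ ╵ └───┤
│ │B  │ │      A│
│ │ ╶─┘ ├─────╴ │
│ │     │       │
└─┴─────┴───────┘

Finding the shortest path from (6, 7) to (6, 1):
Path length: 34 steps
Directions: left → left → left → up → left → up → right → up → right → down → right → down → right → up → up → left → up → up → left → up → left → down → down → left → left → left → down → left → down → down → right → right → down → left

Solution:

┌─┬───┬─────┬───┐
│ │   │  ↓ ↰│   │
│ ╵ ╷ ╵ ╷ ╷ └─┐ │
│   │   │↓│↑ ↰│ │
│ ┌─┴───┘ ├─┐ │ │
│ │↓ ← ← ↲│ │↑│ │
├─┘ ┌───┬─┘ │ ╵ │
│↓ ↲│   │↱ ↓│↑ ↰│
│ ┌─┘ ╷ ╵ ╷ └─┐ │
│↓│   │↱ ↑│↳ ↓│↑│
│ └───┤ ╶─┼─┐ ╵ │
│↳ → ↓│↑ ↰│ │↳ ↑│
│ ┌─╴ ├─┐ ╵ └───┤
│ │B ↲│ │↑ ← ← A│
│ │ ╶─┘ ├─────╴ │
│ │     │       │
└─┴─────┴───────┘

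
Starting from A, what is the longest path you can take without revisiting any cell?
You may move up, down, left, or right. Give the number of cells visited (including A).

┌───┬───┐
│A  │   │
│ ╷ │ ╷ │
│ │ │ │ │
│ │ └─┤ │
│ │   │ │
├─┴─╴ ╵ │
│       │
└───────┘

Finding longest simple path using DFS:
Start: (0, 0)
Longest path visits 12 cells
Path: A → right → down → down → right → down → right → up → up → up → left → down

Solution:

┌───┬───┐
│A ↓│↓ ↰│
│ ╷ │ ╷ │
│ │↓│B│↑│
│ │ └─┤ │
│ │↳ ↓│↑│
├─┴─╴ ╵ │
│    ↳ ↑│
└───────┘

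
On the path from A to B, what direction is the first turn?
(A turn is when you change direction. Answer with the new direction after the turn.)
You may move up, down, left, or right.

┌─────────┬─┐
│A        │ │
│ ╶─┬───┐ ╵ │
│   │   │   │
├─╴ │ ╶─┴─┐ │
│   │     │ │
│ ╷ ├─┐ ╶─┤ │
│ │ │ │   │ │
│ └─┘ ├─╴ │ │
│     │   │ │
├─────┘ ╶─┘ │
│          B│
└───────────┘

Directions: right, right, right, right, down, right, down, down, down, down
First turn direction: down

Solution:

┌─────────┬─┐
│A → → → ↓│ │
│ ╶─┬───┐ ╵ │
│   │   │↳ ↓│
├─╴ │ ╶─┴─┐ │
│   │     │↓│
│ ╷ ├─┐ ╶─┤ │
│ │ │ │   │↓│
│ └─┘ ├─╴ │ │
│     │   │↓│
├─────┘ ╶─┘ │
│          B│
└───────────┘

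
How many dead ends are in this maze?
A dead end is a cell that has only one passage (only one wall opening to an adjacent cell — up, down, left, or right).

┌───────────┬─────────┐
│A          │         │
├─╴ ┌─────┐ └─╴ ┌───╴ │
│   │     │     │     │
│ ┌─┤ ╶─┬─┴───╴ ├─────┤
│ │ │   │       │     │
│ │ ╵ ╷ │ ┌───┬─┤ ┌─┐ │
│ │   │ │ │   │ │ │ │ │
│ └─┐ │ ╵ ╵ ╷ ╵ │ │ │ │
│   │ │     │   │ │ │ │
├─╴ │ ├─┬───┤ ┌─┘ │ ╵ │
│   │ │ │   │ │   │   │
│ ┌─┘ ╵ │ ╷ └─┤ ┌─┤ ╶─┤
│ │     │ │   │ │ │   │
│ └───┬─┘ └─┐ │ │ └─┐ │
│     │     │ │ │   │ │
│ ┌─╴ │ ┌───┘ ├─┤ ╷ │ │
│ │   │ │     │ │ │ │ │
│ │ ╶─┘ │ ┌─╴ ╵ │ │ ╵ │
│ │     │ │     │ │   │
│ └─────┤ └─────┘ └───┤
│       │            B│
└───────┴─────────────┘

Checking each cell for number of passages:

Dead ends found at positions:
  (0, 0)
  (0, 6)
  (1, 4)
  (1, 8)
  (2, 1)
  (3, 7)
  (3, 9)
  (5, 3)
  (5, 6)
  (6, 1)
  (6, 8)
  (7, 5)
  (7, 7)
  (8, 7)
  (9, 5)
  (10, 3)
  (10, 10)
Total dead ends: 17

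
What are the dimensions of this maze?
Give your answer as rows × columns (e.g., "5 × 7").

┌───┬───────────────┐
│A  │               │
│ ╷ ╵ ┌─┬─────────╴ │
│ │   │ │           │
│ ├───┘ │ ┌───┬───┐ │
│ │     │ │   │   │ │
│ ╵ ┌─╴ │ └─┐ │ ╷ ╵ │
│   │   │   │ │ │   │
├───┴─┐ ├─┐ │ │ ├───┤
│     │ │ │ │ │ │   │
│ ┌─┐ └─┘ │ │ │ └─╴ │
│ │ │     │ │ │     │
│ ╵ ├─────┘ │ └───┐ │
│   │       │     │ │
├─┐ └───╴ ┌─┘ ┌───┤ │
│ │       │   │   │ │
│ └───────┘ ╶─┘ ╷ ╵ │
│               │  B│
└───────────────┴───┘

Counting the maze dimensions:
Rows (vertical): 9
Columns (horizontal): 10
Dimensions: 9 × 10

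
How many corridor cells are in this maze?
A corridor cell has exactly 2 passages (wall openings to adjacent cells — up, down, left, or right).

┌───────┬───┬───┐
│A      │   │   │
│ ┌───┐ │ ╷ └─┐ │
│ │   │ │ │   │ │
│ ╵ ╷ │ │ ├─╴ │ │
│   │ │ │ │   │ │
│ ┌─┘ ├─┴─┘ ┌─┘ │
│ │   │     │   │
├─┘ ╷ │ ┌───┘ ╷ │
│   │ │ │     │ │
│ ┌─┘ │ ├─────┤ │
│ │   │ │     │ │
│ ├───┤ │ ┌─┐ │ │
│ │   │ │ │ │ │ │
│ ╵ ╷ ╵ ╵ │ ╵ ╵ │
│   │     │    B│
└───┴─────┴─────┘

Counting cells with exactly 2 passages:
Total corridor cells: 52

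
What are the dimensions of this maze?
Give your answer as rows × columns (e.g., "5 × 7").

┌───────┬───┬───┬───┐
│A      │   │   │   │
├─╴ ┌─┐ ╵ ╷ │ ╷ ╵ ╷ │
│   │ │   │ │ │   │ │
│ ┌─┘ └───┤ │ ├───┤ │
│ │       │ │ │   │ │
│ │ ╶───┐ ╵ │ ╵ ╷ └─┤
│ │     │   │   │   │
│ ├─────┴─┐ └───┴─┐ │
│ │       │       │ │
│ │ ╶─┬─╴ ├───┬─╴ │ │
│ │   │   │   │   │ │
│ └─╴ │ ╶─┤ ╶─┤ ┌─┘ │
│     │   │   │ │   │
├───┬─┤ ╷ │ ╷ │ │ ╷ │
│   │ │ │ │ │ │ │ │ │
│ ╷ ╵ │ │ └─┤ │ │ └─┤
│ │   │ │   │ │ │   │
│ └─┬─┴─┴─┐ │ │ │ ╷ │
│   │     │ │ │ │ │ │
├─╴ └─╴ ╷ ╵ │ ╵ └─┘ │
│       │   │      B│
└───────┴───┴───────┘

Counting the maze dimensions:
Rows (vertical): 11
Columns (horizontal): 10
Dimensions: 11 × 10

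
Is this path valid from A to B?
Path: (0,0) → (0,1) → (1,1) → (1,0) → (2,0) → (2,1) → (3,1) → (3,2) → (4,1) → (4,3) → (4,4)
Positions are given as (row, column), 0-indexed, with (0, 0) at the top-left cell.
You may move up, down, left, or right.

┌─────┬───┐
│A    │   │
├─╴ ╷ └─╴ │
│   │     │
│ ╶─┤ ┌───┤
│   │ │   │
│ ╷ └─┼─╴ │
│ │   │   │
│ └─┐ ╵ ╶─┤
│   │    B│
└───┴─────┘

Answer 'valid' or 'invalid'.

Checking path validity:
Result: Invalid move at step 8: cannot move from (3, 2) to (4, 1).

invalid

Correct solution:

┌─────┬───┐
│A ↓  │   │
├─╴ ╷ └─╴ │
│↓ ↲│     │
│ ╶─┤ ┌───┤
│↳ ↓│ │   │
│ ╷ └─┼─╴ │
│ │↳ ↓│   │
│ └─┐ ╵ ╶─┤
│   │↳ → B│
└───┴─────┘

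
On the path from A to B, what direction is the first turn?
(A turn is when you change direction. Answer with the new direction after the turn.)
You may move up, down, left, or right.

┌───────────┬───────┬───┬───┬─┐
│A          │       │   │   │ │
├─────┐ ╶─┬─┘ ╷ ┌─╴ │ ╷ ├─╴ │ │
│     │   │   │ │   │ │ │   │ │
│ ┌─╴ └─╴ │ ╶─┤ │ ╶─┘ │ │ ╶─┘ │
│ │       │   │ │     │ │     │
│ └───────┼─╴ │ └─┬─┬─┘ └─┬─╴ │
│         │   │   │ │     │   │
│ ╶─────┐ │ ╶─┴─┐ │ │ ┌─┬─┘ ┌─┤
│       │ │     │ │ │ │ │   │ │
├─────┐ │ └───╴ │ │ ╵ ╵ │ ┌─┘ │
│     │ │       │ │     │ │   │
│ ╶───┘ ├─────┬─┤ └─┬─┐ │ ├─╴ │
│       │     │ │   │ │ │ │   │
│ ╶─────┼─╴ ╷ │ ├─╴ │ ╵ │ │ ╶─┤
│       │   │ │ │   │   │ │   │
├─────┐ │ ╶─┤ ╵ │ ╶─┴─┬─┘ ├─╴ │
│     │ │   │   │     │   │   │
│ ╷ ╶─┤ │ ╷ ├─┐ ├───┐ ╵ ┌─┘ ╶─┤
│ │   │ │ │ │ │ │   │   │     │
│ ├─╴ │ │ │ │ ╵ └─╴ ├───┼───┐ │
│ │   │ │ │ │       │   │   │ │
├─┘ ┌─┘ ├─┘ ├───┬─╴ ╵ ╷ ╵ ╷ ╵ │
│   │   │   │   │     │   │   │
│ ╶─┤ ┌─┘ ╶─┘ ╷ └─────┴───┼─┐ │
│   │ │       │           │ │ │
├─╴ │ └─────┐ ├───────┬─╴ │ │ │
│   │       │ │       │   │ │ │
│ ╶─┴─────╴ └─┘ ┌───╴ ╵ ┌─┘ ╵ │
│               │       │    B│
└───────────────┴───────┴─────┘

Directions: right, right, right, down, right, down, left, left, up, left, left, down, down, down, right, right, right, down, down, left, left, left, down, right, right, right, down, down, down, down, left, down, down, right, right, right, down, right, right, up, right, right, right, down, right, up, right, up, left, left, left, left, left, up, left, down, left, left, up, right, up, up, up, left, up, right, up, right, down, down, right, down, down, right, right, down, right, up, right, down, right, up, right, down, right, down, down, down
First turn direction: down

Solution:

┌───────────┬───────┬───┬───┬─┐
│A → → ↓    │       │   │   │ │
├─────┐ ╶─┬─┘ ╷ ┌─╴ │ ╷ ├─╴ │ │
│↓ ← ↰│↳ ↓│   │ │   │ │ │   │ │
│ ┌─╴ └─╴ │ ╶─┤ │ ╶─┘ │ │ ╶─┘ │
│↓│  ↑ ← ↲│   │ │     │ │     │
│ └───────┼─╴ │ └─┬─┬─┘ └─┬─╴ │
│↓        │   │   │ │     │   │
│ ╶─────┐ │ ╶─┴─┐ │ │ ┌─┬─┘ ┌─┤
│↳ → → ↓│ │     │ │ │ │ │   │ │
├─────┐ │ └───╴ │ │ ╵ ╵ │ ┌─┘ │
│     │↓│       │ │     │ │   │
│ ╶───┘ ├─────┬─┤ └─┬─┐ │ ├─╴ │
│↓ ← ← ↲│  ↱ ↓│ │   │ │ │ │   │
│ ╶─────┼─╴ ╷ │ ├─╴ │ ╵ │ │ ╶─┤
│↳ → → ↓│↱ ↑│↓│ │   │   │ │   │
├─────┐ │ ╶─┤ ╵ │ ╶─┴─┬─┘ ├─╴ │
│     │↓│↑ ↰│↳ ↓│     │   │   │
│ ╷ ╶─┤ │ ╷ ├─┐ ├───┐ ╵ ┌─┘ ╶─┤
│ │   │↓│ │↑│ │↓│   │   │     │
│ ├─╴ │ │ │ │ ╵ └─╴ ├───┼───┐ │
│ │   │↓│ │↑│  ↳ → ↓│↱ ↓│↱ ↓│ │
├─┘ ┌─┘ ├─┘ ├───┬─╴ ╵ ╷ ╵ ╷ ╵ │
│   │↓ ↲│↱ ↑│↓ ↰│  ↳ ↑│↳ ↑│↳ ↓│
│ ╶─┤ ┌─┘ ╶─┘ ╷ └─────┴───┼─┐ │
│   │↓│  ↑ ← ↲│↑ ← ← ← ← ↰│ │↓│
├─╴ │ └─────┐ ├───────┬─╴ │ │ │
│   │↳ → → ↓│ │↱ → → ↓│↱ ↑│ │↓│
│ ╶─┴─────╴ └─┘ ┌───╴ ╵ ┌─┘ ╵ │
│          ↳ → ↑│    ↳ ↑│    B│
└───────────────┴───────┴─────┘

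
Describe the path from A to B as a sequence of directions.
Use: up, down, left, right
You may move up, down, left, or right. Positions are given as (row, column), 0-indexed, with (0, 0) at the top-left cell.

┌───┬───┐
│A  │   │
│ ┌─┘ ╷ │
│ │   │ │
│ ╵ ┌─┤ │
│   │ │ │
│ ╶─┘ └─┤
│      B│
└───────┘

Finding the path and converting it to directions:
Path through cells: (0,0) → (1,0) → (2,0) → (3,0) → (3,1) → (3,2) → (3,3)
Directions: down, down, down, right, right, right

Solution:

┌───┬───┐
│A  │   │
│ ┌─┘ ╷ │
│↓│   │ │
│ ╵ ┌─┤ │
│↓  │ │ │
│ ╶─┘ └─┤
│↳ → → B│
└───────┘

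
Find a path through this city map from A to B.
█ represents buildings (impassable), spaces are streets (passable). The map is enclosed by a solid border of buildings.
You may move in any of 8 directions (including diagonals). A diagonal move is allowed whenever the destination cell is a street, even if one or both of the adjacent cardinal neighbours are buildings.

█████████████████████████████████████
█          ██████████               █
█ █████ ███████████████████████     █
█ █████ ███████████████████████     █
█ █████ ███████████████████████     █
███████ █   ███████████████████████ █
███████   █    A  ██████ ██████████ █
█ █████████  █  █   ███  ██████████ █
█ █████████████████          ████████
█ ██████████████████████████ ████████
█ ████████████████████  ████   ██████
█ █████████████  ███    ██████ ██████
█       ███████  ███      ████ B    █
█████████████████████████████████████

Finding the shortest path from A to B:
Movement: 8-directional
Path length: 16 steps
Directions: right → right → down-right → right → down-right → right → right → right → right → right → right → right → down-right → down-right → down-right → down-right

Solution:

█████████████████████████████████████
█          ██████████               █
█ █████ ███████████████████████     █
█ █████ ███████████████████████     █
█ █████ ███████████████████████     █
███████ █   ███████████████████████ █
███████   █    A→↘██████ ██████████ █
█ █████████  █  █ →↘███  ██████████ █
█ █████████████████ →→→→→→→↘ ████████
█ ██████████████████████████↘████████
█ ████████████████████  ████ ↘ ██████
█ █████████████  ███    ██████↘██████
█       ███████  ███      ████ B    █
█████████████████████████████████████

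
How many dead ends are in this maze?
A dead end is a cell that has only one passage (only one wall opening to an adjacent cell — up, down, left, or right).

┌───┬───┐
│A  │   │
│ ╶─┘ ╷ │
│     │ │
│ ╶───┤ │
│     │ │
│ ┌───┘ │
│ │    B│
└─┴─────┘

Checking each cell for number of passages:

Dead ends found at positions:
  (0, 1)
  (2, 2)
  (3, 0)
  (3, 1)
Total dead ends: 4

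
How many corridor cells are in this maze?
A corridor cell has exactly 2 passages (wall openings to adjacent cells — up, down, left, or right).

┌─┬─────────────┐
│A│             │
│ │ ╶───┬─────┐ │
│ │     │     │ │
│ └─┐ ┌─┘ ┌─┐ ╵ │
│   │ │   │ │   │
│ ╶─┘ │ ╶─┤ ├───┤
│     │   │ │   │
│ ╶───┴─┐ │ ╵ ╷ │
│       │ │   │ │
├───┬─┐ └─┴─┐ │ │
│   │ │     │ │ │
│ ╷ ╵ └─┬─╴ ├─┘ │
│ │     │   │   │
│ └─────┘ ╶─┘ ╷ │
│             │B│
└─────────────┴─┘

Counting cells with exactly 2 passages:
Total corridor cells: 48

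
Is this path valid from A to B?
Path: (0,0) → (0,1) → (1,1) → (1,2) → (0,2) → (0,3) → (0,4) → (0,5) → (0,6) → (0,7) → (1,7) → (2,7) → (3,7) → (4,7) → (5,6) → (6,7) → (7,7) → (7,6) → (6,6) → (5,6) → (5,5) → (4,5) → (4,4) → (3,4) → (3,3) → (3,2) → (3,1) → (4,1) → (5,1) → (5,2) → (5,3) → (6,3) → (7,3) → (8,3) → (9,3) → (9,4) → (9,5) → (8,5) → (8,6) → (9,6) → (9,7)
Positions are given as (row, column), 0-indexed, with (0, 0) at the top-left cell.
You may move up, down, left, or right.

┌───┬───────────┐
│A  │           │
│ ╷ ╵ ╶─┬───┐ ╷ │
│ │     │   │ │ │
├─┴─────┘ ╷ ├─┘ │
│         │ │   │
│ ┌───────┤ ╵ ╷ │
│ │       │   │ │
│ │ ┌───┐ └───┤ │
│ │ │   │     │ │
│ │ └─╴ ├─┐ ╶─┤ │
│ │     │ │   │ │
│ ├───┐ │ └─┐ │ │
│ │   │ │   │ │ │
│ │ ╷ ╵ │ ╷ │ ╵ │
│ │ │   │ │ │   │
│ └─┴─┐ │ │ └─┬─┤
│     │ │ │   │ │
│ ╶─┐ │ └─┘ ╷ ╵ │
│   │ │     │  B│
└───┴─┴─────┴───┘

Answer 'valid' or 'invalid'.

Checking path validity:
Result: Invalid move at step 14: cannot move from (4, 7) to (5, 6).

invalid

Correct solution:

┌───┬───────────┐
│A ↓│↱ → → → → ↓│
│ ╷ ╵ ╶─┬───┐ ╷ │
│ │↳ ↑  │   │ │↓│
├─┴─────┘ ╷ ├─┘ │
│         │ │  ↓│
│ ┌───────┤ ╵ ╷ │
│ │↓ ← ← ↰│   │↓│
│ │ ┌───┐ └───┤ │
│ │↓│   │↑ ↰  │↓│
│ │ └─╴ ├─┐ ╶─┤ │
│ │↳ → ↓│ │↑ ↰│↓│
│ ├───┐ │ └─┐ │ │
│ │   │↓│   │↑│↓│
│ │ ╷ ╵ │ ╷ │ ╵ │
│ │ │  ↓│ │ │↑ ↲│
│ └─┴─┐ │ │ └─┬─┤
│     │↓│ │↱ ↓│ │
│ ╶─┐ │ └─┘ ╷ ╵ │
│   │ │↳ → ↑│↳ B│
└───┴─┴─────┴───┘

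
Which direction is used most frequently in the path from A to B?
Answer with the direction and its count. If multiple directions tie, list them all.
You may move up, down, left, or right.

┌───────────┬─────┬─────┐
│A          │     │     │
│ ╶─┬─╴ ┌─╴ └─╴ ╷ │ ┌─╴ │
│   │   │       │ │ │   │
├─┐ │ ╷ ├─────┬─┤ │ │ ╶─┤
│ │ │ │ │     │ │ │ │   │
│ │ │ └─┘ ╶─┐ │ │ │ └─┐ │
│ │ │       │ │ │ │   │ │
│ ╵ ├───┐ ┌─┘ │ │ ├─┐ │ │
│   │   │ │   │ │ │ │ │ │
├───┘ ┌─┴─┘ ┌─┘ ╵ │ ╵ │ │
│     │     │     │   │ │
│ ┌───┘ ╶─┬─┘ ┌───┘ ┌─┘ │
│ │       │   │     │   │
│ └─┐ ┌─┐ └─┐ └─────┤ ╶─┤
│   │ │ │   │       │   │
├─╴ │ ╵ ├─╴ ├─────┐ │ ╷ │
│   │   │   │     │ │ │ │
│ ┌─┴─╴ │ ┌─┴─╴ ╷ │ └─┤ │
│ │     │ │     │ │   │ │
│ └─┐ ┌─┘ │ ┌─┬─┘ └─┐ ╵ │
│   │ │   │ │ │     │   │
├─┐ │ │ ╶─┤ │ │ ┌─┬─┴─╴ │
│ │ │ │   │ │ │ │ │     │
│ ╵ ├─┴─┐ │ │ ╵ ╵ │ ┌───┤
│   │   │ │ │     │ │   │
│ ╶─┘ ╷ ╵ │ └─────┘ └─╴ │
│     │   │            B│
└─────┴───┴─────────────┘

Directions: right, right, right, right, right, down, right, right, up, right, down, down, down, down, down, left, left, down, down, right, right, right, down, down, right, down, right, down, left, left, down, down, right, right
Counts: {'right': 15, 'down': 14, 'up': 1, 'left': 4}
Most common: right (15 times)

Solution:

┌───────────┬─────┬─────┐
│A → → → → ↓│  ↱ ↓│     │
│ ╶─┬─╴ ┌─╴ └─╴ ╷ │ ┌─╴ │
│   │   │  ↳ → ↑│↓│ │   │
├─┐ │ ╷ ├─────┬─┤ │ │ ╶─┤
│ │ │ │ │     │ │↓│ │   │
│ │ │ └─┘ ╶─┐ │ │ │ └─┐ │
│ │ │       │ │ │↓│   │ │
│ ╵ ├───┐ ┌─┘ │ │ ├─┐ │ │
│   │   │ │   │ │↓│ │ │ │
├───┘ ┌─┴─┘ ┌─┘ ╵ │ ╵ │ │
│     │     │↓ ← ↲│   │ │
│ ┌───┘ ╶─┬─┘ ┌───┘ ┌─┘ │
│ │       │  ↓│     │   │
│ └─┐ ┌─┐ └─┐ └─────┤ ╶─┤
│   │ │ │   │↳ → → ↓│   │
├─╴ │ ╵ ├─╴ ├─────┐ │ ╷ │
│   │   │   │     │↓│ │ │
│ ┌─┴─╴ │ ┌─┴─╴ ╷ │ └─┤ │
│ │     │ │     │ │↳ ↓│ │
│ └─┐ ┌─┘ │ ┌─┬─┘ └─┐ ╵ │
│   │ │   │ │ │     │↳ ↓│
├─┐ │ │ ╶─┤ │ │ ┌─┬─┴─╴ │
│ │ │ │   │ │ │ │ │↓ ← ↲│
│ ╵ ├─┴─┐ │ │ ╵ ╵ │ ┌───┤
│   │   │ │ │     │↓│   │
│ ╶─┘ ╷ ╵ │ └─────┘ └─╴ │
│     │   │        ↳ → B│
└─────┴───┴─────────────┘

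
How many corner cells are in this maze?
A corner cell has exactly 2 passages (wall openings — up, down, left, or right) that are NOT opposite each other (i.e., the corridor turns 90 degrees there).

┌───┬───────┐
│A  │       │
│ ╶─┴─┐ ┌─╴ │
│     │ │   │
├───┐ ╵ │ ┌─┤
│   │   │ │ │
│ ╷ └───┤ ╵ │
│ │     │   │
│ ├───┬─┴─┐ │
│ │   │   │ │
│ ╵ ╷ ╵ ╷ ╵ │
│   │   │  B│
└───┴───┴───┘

Counting corner cells (2 non-opposite passages):
Total corners: 22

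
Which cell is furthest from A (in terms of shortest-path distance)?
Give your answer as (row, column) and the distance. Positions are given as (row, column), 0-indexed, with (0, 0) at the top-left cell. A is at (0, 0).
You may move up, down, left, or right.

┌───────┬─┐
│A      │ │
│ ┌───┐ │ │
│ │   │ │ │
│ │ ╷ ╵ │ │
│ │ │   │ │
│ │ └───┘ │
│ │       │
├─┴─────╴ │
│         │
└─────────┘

Computing BFS distances from A to all cells:
Furthest cell: (4, 0)
Distance: 18 steps

Path from A to the furthest cell:

┌───────┬─┐
│A → → ↓│ │
│ ┌───┐ │ │
│ │↓ ↰│↓│ │
│ │ ╷ ╵ │ │
│ │↓│↑ ↲│ │
│ │ └───┘ │
│ │↳ → → ↓│
├─┴─────╴ │
│B ← ← ← ↲│
└─────────┘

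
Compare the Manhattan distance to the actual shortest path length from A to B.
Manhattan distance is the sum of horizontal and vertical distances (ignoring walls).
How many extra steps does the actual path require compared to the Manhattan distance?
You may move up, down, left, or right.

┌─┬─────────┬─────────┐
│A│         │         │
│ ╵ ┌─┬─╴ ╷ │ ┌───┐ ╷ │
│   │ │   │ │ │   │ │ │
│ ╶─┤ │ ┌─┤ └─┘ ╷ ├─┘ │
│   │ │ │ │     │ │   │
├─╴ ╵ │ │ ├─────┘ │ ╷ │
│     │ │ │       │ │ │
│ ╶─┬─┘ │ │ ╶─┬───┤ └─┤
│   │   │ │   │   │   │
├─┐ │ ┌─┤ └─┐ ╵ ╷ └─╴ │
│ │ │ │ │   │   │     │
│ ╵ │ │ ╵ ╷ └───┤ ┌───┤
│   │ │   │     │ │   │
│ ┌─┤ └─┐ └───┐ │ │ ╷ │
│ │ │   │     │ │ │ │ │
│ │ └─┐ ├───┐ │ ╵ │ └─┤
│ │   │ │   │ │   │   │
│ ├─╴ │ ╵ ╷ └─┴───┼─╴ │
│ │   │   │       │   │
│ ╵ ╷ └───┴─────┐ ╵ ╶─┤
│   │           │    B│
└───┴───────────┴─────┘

Manhattan distance: |10 - 0| + |10 - 0| = 20
Actual path length: 28
Extra steps: 28 - 20 = 8

Solution:

┌─┬─────────┬─────────┐
│A│↱ → → ↓  │         │
│ ╵ ┌─┬─╴ ╷ │ ┌───┐ ╷ │
│↳ ↑│ │↓ ↲│ │ │   │ │ │
│ ╶─┤ │ ┌─┤ └─┘ ╷ ├─┘ │
│   │ │↓│ │     │ │   │
├─╴ ╵ │ │ ├─────┘ │ ╷ │
│     │↓│ │       │ │ │
│ ╶─┬─┘ │ │ ╶─┬───┤ └─┤
│   │↓ ↲│ │   │   │   │
├─┐ │ ┌─┤ └─┐ ╵ ╷ └─╴ │
│ │ │↓│ │   │   │     │
│ ╵ │ │ ╵ ╷ └───┤ ┌───┤
│   │↓│   │     │ │   │
│ ┌─┤ └─┐ └───┐ │ │ ╷ │
│ │ │↳ ↓│     │ │ │ │ │
│ │ └─┐ ├───┐ │ ╵ │ └─┤
│ │   │↓│↱ ↓│ │   │   │
│ ├─╴ │ ╵ ╷ └─┴───┼─╴ │
│ │   │↳ ↑│↳ → → ↓│   │
│ ╵ ╷ └───┴─────┐ ╵ ╶─┤
│   │           │↳ → B│
└───┴───────────┴─────┘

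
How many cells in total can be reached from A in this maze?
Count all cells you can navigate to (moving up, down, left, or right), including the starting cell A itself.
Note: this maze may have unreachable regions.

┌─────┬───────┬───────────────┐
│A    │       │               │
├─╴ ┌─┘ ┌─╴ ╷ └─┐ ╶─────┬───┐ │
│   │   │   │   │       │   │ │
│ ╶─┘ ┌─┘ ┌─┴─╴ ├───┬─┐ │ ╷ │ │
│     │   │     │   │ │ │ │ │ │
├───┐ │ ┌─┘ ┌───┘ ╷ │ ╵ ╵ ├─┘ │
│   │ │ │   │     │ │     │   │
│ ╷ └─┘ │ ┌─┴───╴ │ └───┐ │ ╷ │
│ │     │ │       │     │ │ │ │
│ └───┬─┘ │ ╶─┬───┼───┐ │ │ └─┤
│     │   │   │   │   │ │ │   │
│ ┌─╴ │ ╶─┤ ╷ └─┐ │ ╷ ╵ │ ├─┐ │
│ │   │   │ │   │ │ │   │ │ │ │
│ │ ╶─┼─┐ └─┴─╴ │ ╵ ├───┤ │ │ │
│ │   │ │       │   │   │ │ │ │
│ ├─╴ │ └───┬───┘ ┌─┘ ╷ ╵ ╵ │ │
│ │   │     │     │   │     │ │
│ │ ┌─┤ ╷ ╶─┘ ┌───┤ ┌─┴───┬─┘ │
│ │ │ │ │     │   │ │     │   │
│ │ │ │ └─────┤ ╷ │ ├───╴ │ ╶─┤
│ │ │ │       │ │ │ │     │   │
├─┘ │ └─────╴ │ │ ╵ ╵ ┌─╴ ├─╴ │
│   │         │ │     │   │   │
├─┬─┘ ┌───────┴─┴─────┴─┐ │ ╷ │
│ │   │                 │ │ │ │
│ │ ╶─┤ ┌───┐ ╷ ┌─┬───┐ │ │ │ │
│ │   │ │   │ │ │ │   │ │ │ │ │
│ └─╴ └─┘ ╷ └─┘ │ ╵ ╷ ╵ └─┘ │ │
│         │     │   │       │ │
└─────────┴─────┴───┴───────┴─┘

Using BFS/flood-fill to find all reachable cells from A:
Maze size: 15 × 15 = 225 total cells
All cells are reachable — the maze is fully connected.
Reachable cells: 225

Reachable region (· marks reachable cells):

┌─────┬───────┬───────────────┐
│A · ·│· · · ·│· · · · · · · ·│
├─╴ ┌─┘ ┌─╴ ╷ └─┐ ╶─────┬───┐ │
│· ·│· ·│· ·│· ·│· · · ·│· ·│·│
│ ╶─┘ ┌─┘ ┌─┴─╴ ├───┬─┐ │ ╷ │ │
│· · ·│· ·│· · ·│· ·│·│·│·│·│·│
├───┐ │ ┌─┘ ┌───┘ ╷ │ ╵ ╵ ├─┘ │
│· ·│·│·│· ·│· · ·│·│· · ·│· ·│
│ ╷ └─┘ │ ┌─┴───╴ │ └───┐ │ ╷ │
│·│· · ·│·│· · · ·│· · ·│·│·│·│
│ └───┬─┘ │ ╶─┬───┼───┐ │ │ └─┤
│· · ·│· ·│· ·│· ·│· ·│·│·│· ·│
│ ┌─╴ │ ╶─┤ ╷ └─┐ │ ╷ ╵ │ ├─┐ │
│·│· ·│· ·│·│· ·│·│·│· ·│·│·│·│
│ │ ╶─┼─┐ └─┴─╴ │ ╵ ├───┤ │ │ │
│·│· ·│·│· · · ·│· ·│· ·│·│·│·│
│ ├─╴ │ └───┬───┘ ┌─┘ ╷ ╵ ╵ │ │
│·│· ·│· · ·│· · ·│· ·│· · ·│·│
│ │ ┌─┤ ╷ ╶─┘ ┌───┤ ┌─┴───┬─┘ │
│·│·│·│·│· · ·│· ·│·│· · ·│· ·│
│ │ │ │ └─────┤ ╷ │ ├───╴ │ ╶─┤
│·│·│·│· · · ·│·│·│·│· · ·│· ·│
├─┘ │ └─────╴ │ │ ╵ ╵ ┌─╴ ├─╴ │
│· ·│· · · · ·│·│· · ·│· ·│· ·│
├─┬─┘ ┌───────┴─┴─────┴─┐ │ ╷ │
│·│· ·│· · · · · · · · ·│·│·│·│
│ │ ╶─┤ ┌───┐ ╷ ┌─┬───┐ │ │ │ │
│·│· ·│·│· ·│·│·│·│· ·│·│·│·│·│
│ └─╴ └─┘ ╷ └─┘ │ ╵ ╷ ╵ └─┘ │ │
│· · · · ·│· · ·│· ·│· · · ·│·│
└─────────┴─────┴───┴───────┴─┘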